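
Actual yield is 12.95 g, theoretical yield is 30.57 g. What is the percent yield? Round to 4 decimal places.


% yield = 100 * actual / theoretical
% yield = 100 * 12.95 / 30.57
% yield = 42.36179261 %, rounded to 4 dp:

42.3618 %


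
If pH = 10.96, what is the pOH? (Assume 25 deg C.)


At 25 deg C, pH + pOH = 14.
pOH = 14 - pH = 14 - 10.96
pOH = 3.04:

3.04


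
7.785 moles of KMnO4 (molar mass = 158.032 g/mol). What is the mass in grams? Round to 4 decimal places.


mass = n * M
mass = 7.785 * 158.032
mass = 1230.27912 g, rounded to 4 dp:

1230.2791 g


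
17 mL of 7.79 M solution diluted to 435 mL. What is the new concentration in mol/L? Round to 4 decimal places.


Dilution: M1*V1 = M2*V2, solve for M2.
M2 = M1*V1 / V2
M2 = 7.79 * 17 / 435
M2 = 132.43 / 435
M2 = 0.30443678 mol/L, rounded to 4 dp:

0.3044 mol/L


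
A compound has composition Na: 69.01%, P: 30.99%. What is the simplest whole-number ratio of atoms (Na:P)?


Assume 100 g of compound, divide each mass% by atomic mass to get moles, then normalize by the smallest to get a raw atom ratio.
Moles per 100 g: Na: 69.01/22.99 = 3.0017, P: 30.99/30.974 = 1.0005
Raw ratio (divide by min = 1.0005): Na: 3.0, P: 1.0
Multiply by 1 to clear fractions: Na: 3.0 ~= 3, P: 1.0 ~= 1
Reduce by GCD to get the simplest whole-number ratio:

3:1


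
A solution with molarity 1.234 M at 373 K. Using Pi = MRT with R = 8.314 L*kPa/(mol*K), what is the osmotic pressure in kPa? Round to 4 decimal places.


Osmotic pressure (van't Hoff): Pi = M*R*T.
RT = 8.314 * 373 = 3101.122
Pi = 1.234 * 3101.122
Pi = 3826.784548 kPa, rounded to 4 dp:

3826.7845 kPa


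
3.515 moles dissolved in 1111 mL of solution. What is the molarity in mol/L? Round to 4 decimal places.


Convert volume to liters: V_L = V_mL / 1000.
V_L = 1111 / 1000 = 1.111 L
M = n / V_L = 3.515 / 1.111
M = 3.16381638 mol/L, rounded to 4 dp:

3.1638 mol/L


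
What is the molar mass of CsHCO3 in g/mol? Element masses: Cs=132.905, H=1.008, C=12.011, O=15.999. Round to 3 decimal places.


M = sum(count * atomic_mass) over atoms.
M = 1*132.905 + 1*1.008 + 1*12.011 + 3*15.999
M = 132.905 + 1.008 + 12.011 + 47.997
M = 193.921 g/mol, rounded to 3 dp:

193.921 g/mol


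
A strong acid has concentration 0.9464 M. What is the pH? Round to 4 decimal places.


A strong acid dissociates completely, so [H+] equals the given concentration.
pH = -log10([H+]) = -log10(0.9464)
pH = 0.02392527, rounded to 4 dp:

0.0239


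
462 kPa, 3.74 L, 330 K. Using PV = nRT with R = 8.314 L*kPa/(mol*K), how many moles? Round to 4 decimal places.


PV = nRT, solve for n = PV / (RT).
PV = 462 * 3.74 = 1727.88
RT = 8.314 * 330 = 2743.62
n = 1727.88 / 2743.62
n = 0.62978109 mol, rounded to 4 dp:

0.6298 mol


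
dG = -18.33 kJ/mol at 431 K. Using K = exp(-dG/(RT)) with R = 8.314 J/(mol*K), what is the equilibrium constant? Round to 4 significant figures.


dG is in kJ/mol; multiply by 1000 to match R in J/(mol*K).
RT = 8.314 * 431 = 3583.334 J/mol
exponent = -dG*1000 / (RT) = -(-18.33*1000) / 3583.334 = 5.11534789
K = exp(5.11534789)
K = 166.55872, rounded to 4 significant figures:

166.6


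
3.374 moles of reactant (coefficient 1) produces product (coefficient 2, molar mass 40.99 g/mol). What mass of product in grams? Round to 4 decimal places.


Use the coefficient ratio to convert reactant moles to product moles, then multiply by the product's molar mass.
moles_P = moles_R * (coeff_P / coeff_R) = 3.374 * (2/1) = 6.748
mass_P = moles_P * M_P = 6.748 * 40.99
mass_P = 276.60052 g, rounded to 4 dp:

276.6005 g


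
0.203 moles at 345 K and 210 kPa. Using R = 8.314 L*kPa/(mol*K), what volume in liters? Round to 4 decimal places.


PV = nRT, solve for V = nRT / P.
nRT = 0.203 * 8.314 * 345 = 582.271
V = 582.271 / 210
V = 2.77271905 L, rounded to 4 dp:

2.7727 L


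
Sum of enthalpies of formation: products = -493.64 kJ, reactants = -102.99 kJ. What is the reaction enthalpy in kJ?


dH_rxn = sum(dH_f products) - sum(dH_f reactants)
dH_rxn = -493.64 - (-102.99)
dH_rxn = -390.65 kJ:

-390.65 kJ


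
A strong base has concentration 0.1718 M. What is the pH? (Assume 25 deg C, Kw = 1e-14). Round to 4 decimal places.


A strong base dissociates completely, so [OH-] equals the given concentration.
pOH = -log10([OH-]) = -log10(0.1718) = 0.764977
pH = 14 - pOH = 14 - 0.764977
pH = 13.235023, rounded to 4 dp:

13.2350


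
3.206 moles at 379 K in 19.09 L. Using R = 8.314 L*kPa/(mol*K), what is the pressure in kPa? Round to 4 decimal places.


PV = nRT, solve for P = nRT / V.
nRT = 3.206 * 8.314 * 379 = 10102.1252
P = 10102.1252 / 19.09
P = 529.18413829 kPa, rounded to 4 dp:

529.1841 kPa


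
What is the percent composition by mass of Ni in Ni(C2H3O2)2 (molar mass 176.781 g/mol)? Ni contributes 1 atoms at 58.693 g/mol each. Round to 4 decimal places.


pct = 100 * (n_elem * M_elem) / M_total
mass_contribution = 1 * 58.693 = 58.693 g/mol
pct = 100 * 58.693 / 176.781
pct = 33.20096617 %, rounded to 4 dp:

33.2010 %


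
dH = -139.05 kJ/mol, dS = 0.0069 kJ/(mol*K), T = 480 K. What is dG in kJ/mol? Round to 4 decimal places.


Gibbs: dG = dH - T*dS (consistent units, dS already in kJ/(mol*K)).
T*dS = 480 * 0.0069 = 3.312
dG = -139.05 - (3.312)
dG = -142.362 kJ/mol, rounded to 4 dp:

-142.3620 kJ/mol


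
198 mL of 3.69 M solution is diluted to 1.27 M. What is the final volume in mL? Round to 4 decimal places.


Dilution: M1*V1 = M2*V2, solve for V2.
V2 = M1*V1 / M2
V2 = 3.69 * 198 / 1.27
V2 = 730.62 / 1.27
V2 = 575.29133858 mL, rounded to 4 dp:

575.2913 mL


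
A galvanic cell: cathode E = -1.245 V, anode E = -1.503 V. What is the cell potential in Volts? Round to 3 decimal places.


Standard cell potential: E_cell = E_cathode - E_anode.
E_cell = -1.245 - (-1.503)
E_cell = 0.258 V, rounded to 3 dp:

0.258 V


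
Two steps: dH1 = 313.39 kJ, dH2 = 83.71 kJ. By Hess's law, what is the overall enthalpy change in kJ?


Hess's law: enthalpy is a state function, so add the step enthalpies.
dH_total = dH1 + dH2 = 313.39 + (83.71)
dH_total = 397.1 kJ:

397.10 kJ


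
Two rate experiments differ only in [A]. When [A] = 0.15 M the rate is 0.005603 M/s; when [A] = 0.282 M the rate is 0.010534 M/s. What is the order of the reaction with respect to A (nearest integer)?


Rate is proportional to [A]^n, so rate2/rate1 = ([A]2/[A]1)^n. Take logs to solve for n.
rate2/rate1 = 0.010534 / 0.005603 = 1.8801
[A]2/[A]1 = 0.282 / 0.15 = 1.88
n = ln(1.8801) / ln(1.88) = 1.0
Nearest integer order:

1


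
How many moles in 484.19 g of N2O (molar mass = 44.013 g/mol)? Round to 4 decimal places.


n = mass / M
n = 484.19 / 44.013
n = 11.00106787 mol, rounded to 4 dp:

11.0011 mol


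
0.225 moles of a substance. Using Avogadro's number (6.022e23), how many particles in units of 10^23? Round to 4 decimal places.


N = n * NA, then divide by 1e23 for the requested units.
N / 1e23 = n * 6.022
N / 1e23 = 0.225 * 6.022
N / 1e23 = 1.35495, rounded to 4 dp:

1.3550


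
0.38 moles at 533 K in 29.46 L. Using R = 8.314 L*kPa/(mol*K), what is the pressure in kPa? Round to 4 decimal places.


PV = nRT, solve for P = nRT / V.
nRT = 0.38 * 8.314 * 533 = 1683.9176
P = 1683.9176 / 29.46
P = 57.15945689 kPa, rounded to 4 dp:

57.1595 kPa


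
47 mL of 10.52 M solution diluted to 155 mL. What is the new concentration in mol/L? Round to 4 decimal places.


Dilution: M1*V1 = M2*V2, solve for M2.
M2 = M1*V1 / V2
M2 = 10.52 * 47 / 155
M2 = 494.44 / 155
M2 = 3.18993548 mol/L, rounded to 4 dp:

3.1899 mol/L


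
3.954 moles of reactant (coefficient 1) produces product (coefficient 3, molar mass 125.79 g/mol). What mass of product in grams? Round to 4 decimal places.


Use the coefficient ratio to convert reactant moles to product moles, then multiply by the product's molar mass.
moles_P = moles_R * (coeff_P / coeff_R) = 3.954 * (3/1) = 11.862
mass_P = moles_P * M_P = 11.862 * 125.79
mass_P = 1492.12098 g, rounded to 4 dp:

1492.1210 g


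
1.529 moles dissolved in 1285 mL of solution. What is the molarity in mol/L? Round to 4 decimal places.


Convert volume to liters: V_L = V_mL / 1000.
V_L = 1285 / 1000 = 1.285 L
M = n / V_L = 1.529 / 1.285
M = 1.18988327 mol/L, rounded to 4 dp:

1.1899 mol/L


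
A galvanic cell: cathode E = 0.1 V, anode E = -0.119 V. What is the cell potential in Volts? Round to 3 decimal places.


Standard cell potential: E_cell = E_cathode - E_anode.
E_cell = 0.1 - (-0.119)
E_cell = 0.219 V, rounded to 3 dp:

0.219 V


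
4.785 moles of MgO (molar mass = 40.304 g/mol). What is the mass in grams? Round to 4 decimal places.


mass = n * M
mass = 4.785 * 40.304
mass = 192.85464 g, rounded to 4 dp:

192.8546 g


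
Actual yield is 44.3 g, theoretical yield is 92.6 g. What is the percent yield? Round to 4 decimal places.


% yield = 100 * actual / theoretical
% yield = 100 * 44.3 / 92.6
% yield = 47.84017279 %, rounded to 4 dp:

47.8402 %


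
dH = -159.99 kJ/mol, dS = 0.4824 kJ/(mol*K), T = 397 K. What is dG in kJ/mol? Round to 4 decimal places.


Gibbs: dG = dH - T*dS (consistent units, dS already in kJ/(mol*K)).
T*dS = 397 * 0.4824 = 191.5128
dG = -159.99 - (191.5128)
dG = -351.5028 kJ/mol, rounded to 4 dp:

-351.5028 kJ/mol


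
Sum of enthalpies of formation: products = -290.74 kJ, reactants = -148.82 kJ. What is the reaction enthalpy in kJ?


dH_rxn = sum(dH_f products) - sum(dH_f reactants)
dH_rxn = -290.74 - (-148.82)
dH_rxn = -141.92 kJ:

-141.92 kJ


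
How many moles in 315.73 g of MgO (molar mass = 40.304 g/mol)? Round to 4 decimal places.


n = mass / M
n = 315.73 / 40.304
n = 7.83371378 mol, rounded to 4 dp:

7.8337 mol


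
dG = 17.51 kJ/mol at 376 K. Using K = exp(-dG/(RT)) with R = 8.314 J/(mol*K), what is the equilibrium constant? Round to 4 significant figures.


dG is in kJ/mol; multiply by 1000 to match R in J/(mol*K).
RT = 8.314 * 376 = 3126.064 J/mol
exponent = -dG*1000 / (RT) = -(17.51*1000) / 3126.064 = -5.60129287
K = exp(-5.60129287)
K = 0.0036930859, rounded to 4 significant figures:

0.003693


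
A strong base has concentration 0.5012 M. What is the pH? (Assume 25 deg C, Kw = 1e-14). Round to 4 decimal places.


A strong base dissociates completely, so [OH-] equals the given concentration.
pOH = -log10([OH-]) = -log10(0.5012) = 0.299989
pH = 14 - pOH = 14 - 0.299989
pH = 13.700011, rounded to 4 dp:

13.7000


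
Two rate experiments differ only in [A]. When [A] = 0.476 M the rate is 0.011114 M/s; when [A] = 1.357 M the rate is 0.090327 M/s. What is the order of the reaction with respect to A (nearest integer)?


Rate is proportional to [A]^n, so rate2/rate1 = ([A]2/[A]1)^n. Take logs to solve for n.
rate2/rate1 = 0.090327 / 0.011114 = 8.1273
[A]2/[A]1 = 1.357 / 0.476 = 2.8508
n = ln(8.1273) / ln(2.8508) = 2.0
Nearest integer order:

2


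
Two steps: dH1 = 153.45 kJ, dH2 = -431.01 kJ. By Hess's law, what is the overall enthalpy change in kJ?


Hess's law: enthalpy is a state function, so add the step enthalpies.
dH_total = dH1 + dH2 = 153.45 + (-431.01)
dH_total = -277.56 kJ:

-277.56 kJ


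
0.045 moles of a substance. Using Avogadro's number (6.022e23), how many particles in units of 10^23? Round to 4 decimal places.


N = n * NA, then divide by 1e23 for the requested units.
N / 1e23 = n * 6.022
N / 1e23 = 0.045 * 6.022
N / 1e23 = 0.27099, rounded to 4 dp:

0.2710


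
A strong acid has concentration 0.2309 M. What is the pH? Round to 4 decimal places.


A strong acid dissociates completely, so [H+] equals the given concentration.
pH = -log10([H+]) = -log10(0.2309)
pH = 0.63657607, rounded to 4 dp:

0.6366


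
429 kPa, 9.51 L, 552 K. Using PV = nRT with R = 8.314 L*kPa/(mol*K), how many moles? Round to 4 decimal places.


PV = nRT, solve for n = PV / (RT).
PV = 429 * 9.51 = 4079.79
RT = 8.314 * 552 = 4589.328
n = 4079.79 / 4589.328
n = 0.88897329 mol, rounded to 4 dp:

0.8890 mol


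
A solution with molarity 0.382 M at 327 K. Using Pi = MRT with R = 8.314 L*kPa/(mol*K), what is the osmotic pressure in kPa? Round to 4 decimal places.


Osmotic pressure (van't Hoff): Pi = M*R*T.
RT = 8.314 * 327 = 2718.678
Pi = 0.382 * 2718.678
Pi = 1038.534996 kPa, rounded to 4 dp:

1038.5350 kPa


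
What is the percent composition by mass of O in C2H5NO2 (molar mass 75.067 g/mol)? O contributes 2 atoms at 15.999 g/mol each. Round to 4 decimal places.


pct = 100 * (n_elem * M_elem) / M_total
mass_contribution = 2 * 15.999 = 31.998 g/mol
pct = 100 * 31.998 / 75.067
pct = 42.62592084 %, rounded to 4 dp:

42.6259 %


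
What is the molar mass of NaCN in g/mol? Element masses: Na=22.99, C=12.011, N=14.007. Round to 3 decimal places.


M = sum(count * atomic_mass) over atoms.
M = 1*22.99 + 1*12.011 + 1*14.007
M = 22.99 + 12.011 + 14.007
M = 49.008 g/mol, rounded to 3 dp:

49.008 g/mol


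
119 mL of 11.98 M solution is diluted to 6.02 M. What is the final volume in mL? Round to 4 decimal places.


Dilution: M1*V1 = M2*V2, solve for V2.
V2 = M1*V1 / M2
V2 = 11.98 * 119 / 6.02
V2 = 1425.62 / 6.02
V2 = 236.81395349 mL, rounded to 4 dp:

236.8140 mL


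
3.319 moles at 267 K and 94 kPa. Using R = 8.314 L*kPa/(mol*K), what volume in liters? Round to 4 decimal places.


PV = nRT, solve for V = nRT / P.
nRT = 3.319 * 8.314 * 267 = 7367.6423
V = 7367.6423 / 94
V = 78.3791734 L, rounded to 4 dp:

78.3792 L


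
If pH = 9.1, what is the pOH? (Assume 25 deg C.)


At 25 deg C, pH + pOH = 14.
pOH = 14 - pH = 14 - 9.1
pOH = 4.9:

4.90


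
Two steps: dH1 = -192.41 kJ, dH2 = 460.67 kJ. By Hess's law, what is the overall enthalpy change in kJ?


Hess's law: enthalpy is a state function, so add the step enthalpies.
dH_total = dH1 + dH2 = -192.41 + (460.67)
dH_total = 268.26 kJ:

268.26 kJ


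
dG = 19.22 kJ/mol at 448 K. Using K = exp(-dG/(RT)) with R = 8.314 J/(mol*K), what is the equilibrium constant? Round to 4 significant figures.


dG is in kJ/mol; multiply by 1000 to match R in J/(mol*K).
RT = 8.314 * 448 = 3724.672 J/mol
exponent = -dG*1000 / (RT) = -(19.22*1000) / 3724.672 = -5.16018592
K = exp(-5.16018592)
K = 0.0057406323, rounded to 4 significant figures:

0.005741


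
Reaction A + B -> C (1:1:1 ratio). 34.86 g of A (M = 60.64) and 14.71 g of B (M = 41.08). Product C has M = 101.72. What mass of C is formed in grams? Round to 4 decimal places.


Find moles of each reactant; the smaller value is the limiting reagent in a 1:1:1 reaction, so moles_C equals moles of the limiter.
n_A = mass_A / M_A = 34.86 / 60.64 = 0.574868 mol
n_B = mass_B / M_B = 14.71 / 41.08 = 0.358082 mol
Limiting reagent: B (smaller), n_limiting = 0.358082 mol
mass_C = n_limiting * M_C = 0.358082 * 101.72
mass_C = 36.42410104 g, rounded to 4 dp:

36.4241 g


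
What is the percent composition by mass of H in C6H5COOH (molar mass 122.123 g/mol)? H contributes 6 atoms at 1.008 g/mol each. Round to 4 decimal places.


pct = 100 * (n_elem * M_elem) / M_total
mass_contribution = 6 * 1.008 = 6.048 g/mol
pct = 100 * 6.048 / 122.123
pct = 4.95238407 %, rounded to 4 dp:

4.9524 %


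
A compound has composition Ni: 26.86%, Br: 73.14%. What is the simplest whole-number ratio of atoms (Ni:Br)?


Assume 100 g of compound, divide each mass% by atomic mass to get moles, then normalize by the smallest to get a raw atom ratio.
Moles per 100 g: Ni: 26.86/58.693 = 0.4576, Br: 73.14/79.904 = 0.9153
Raw ratio (divide by min = 0.4576): Ni: 1.0, Br: 2.0
Multiply by 1 to clear fractions: Ni: 1.0 ~= 1, Br: 2.0 ~= 2
Reduce by GCD to get the simplest whole-number ratio:

1:2


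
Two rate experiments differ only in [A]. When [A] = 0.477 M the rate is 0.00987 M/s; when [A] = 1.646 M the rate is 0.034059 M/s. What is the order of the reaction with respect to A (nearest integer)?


Rate is proportional to [A]^n, so rate2/rate1 = ([A]2/[A]1)^n. Take logs to solve for n.
rate2/rate1 = 0.034059 / 0.00987 = 3.4508
[A]2/[A]1 = 1.646 / 0.477 = 3.4507
n = ln(3.4508) / ln(3.4507) = 1.0
Nearest integer order:

1


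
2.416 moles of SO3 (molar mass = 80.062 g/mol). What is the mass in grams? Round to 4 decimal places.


mass = n * M
mass = 2.416 * 80.062
mass = 193.429792 g, rounded to 4 dp:

193.4298 g


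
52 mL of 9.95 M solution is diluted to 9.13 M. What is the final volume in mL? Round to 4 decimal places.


Dilution: M1*V1 = M2*V2, solve for V2.
V2 = M1*V1 / M2
V2 = 9.95 * 52 / 9.13
V2 = 517.4 / 9.13
V2 = 56.67031763 mL, rounded to 4 dp:

56.6703 mL


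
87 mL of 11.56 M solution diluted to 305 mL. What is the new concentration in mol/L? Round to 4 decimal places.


Dilution: M1*V1 = M2*V2, solve for M2.
M2 = M1*V1 / V2
M2 = 11.56 * 87 / 305
M2 = 1005.72 / 305
M2 = 3.29744262 mol/L, rounded to 4 dp:

3.2974 mol/L


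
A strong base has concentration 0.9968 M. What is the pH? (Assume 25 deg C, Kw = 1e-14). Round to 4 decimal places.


A strong base dissociates completely, so [OH-] equals the given concentration.
pOH = -log10([OH-]) = -log10(0.9968) = 0.001392
pH = 14 - pOH = 14 - 0.001392
pH = 13.998608, rounded to 4 dp:

13.9986


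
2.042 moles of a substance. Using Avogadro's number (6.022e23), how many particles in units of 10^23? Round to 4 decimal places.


N = n * NA, then divide by 1e23 for the requested units.
N / 1e23 = n * 6.022
N / 1e23 = 2.042 * 6.022
N / 1e23 = 12.296924, rounded to 4 dp:

12.2969


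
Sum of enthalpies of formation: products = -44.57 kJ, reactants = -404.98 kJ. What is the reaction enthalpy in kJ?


dH_rxn = sum(dH_f products) - sum(dH_f reactants)
dH_rxn = -44.57 - (-404.98)
dH_rxn = 360.41 kJ:

360.41 kJ


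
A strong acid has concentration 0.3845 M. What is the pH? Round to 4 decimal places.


A strong acid dissociates completely, so [H+] equals the given concentration.
pH = -log10([H+]) = -log10(0.3845)
pH = 0.41510366, rounded to 4 dp:

0.4151


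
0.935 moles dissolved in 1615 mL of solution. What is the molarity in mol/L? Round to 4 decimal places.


Convert volume to liters: V_L = V_mL / 1000.
V_L = 1615 / 1000 = 1.615 L
M = n / V_L = 0.935 / 1.615
M = 0.57894737 mol/L, rounded to 4 dp:

0.5789 mol/L


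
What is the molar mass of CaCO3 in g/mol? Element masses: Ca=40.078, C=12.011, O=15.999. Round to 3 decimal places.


M = sum(count * atomic_mass) over atoms.
M = 1*40.078 + 1*12.011 + 3*15.999
M = 40.078 + 12.011 + 47.997
M = 100.086 g/mol, rounded to 3 dp:

100.086 g/mol


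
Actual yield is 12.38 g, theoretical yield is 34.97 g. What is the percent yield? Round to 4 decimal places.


% yield = 100 * actual / theoretical
% yield = 100 * 12.38 / 34.97
% yield = 35.40177295 %, rounded to 4 dp:

35.4018 %


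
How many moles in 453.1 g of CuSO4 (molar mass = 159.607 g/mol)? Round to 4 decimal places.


n = mass / M
n = 453.1 / 159.607
n = 2.83884792 mol, rounded to 4 dp:

2.8388 mol


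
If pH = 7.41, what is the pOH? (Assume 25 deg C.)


At 25 deg C, pH + pOH = 14.
pOH = 14 - pH = 14 - 7.41
pOH = 6.59:

6.59


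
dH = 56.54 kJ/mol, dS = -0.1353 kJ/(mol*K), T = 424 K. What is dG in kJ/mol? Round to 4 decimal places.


Gibbs: dG = dH - T*dS (consistent units, dS already in kJ/(mol*K)).
T*dS = 424 * -0.1353 = -57.3672
dG = 56.54 - (-57.3672)
dG = 113.9072 kJ/mol, rounded to 4 dp:

113.9072 kJ/mol


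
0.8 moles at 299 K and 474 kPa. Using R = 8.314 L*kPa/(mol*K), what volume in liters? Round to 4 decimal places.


PV = nRT, solve for V = nRT / P.
nRT = 0.8 * 8.314 * 299 = 1988.7088
V = 1988.7088 / 474
V = 4.19558819 L, rounded to 4 dp:

4.1956 L


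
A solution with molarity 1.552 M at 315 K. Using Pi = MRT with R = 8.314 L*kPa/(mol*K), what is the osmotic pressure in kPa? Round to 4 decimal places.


Osmotic pressure (van't Hoff): Pi = M*R*T.
RT = 8.314 * 315 = 2618.91
Pi = 1.552 * 2618.91
Pi = 4064.54832 kPa, rounded to 4 dp:

4064.5483 kPa


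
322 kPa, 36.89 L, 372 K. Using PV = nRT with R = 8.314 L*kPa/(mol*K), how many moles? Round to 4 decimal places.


PV = nRT, solve for n = PV / (RT).
PV = 322 * 36.89 = 11878.58
RT = 8.314 * 372 = 3092.808
n = 11878.58 / 3092.808
n = 3.84071045 mol, rounded to 4 dp:

3.8407 mol


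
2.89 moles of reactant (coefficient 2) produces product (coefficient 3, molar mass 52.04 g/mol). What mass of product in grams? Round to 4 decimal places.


Use the coefficient ratio to convert reactant moles to product moles, then multiply by the product's molar mass.
moles_P = moles_R * (coeff_P / coeff_R) = 2.89 * (3/2) = 4.335
mass_P = moles_P * M_P = 4.335 * 52.04
mass_P = 225.5934 g, rounded to 4 dp:

225.5934 g


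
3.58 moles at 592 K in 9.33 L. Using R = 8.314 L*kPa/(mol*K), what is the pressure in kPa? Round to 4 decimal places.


PV = nRT, solve for P = nRT / V.
nRT = 3.58 * 8.314 * 592 = 17620.359
P = 17620.359 / 9.33
P = 1888.57009646 kPa, rounded to 4 dp:

1888.5701 kPa


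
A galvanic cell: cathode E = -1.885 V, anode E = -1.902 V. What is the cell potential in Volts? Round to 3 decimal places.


Standard cell potential: E_cell = E_cathode - E_anode.
E_cell = -1.885 - (-1.902)
E_cell = 0.017 V, rounded to 3 dp:

0.017 V


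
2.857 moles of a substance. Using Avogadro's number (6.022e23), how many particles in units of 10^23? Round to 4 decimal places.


N = n * NA, then divide by 1e23 for the requested units.
N / 1e23 = n * 6.022
N / 1e23 = 2.857 * 6.022
N / 1e23 = 17.204854, rounded to 4 dp:

17.2049


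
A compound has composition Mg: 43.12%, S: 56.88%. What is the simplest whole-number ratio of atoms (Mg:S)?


Assume 100 g of compound, divide each mass% by atomic mass to get moles, then normalize by the smallest to get a raw atom ratio.
Moles per 100 g: Mg: 43.12/24.305 = 1.7741, S: 56.88/32.065 = 1.7739
Raw ratio (divide by min = 1.7739): Mg: 1.0, S: 1.0
Multiply by 1 to clear fractions: Mg: 1.0 ~= 1, S: 1.0 ~= 1
Reduce by GCD to get the simplest whole-number ratio:

1:1


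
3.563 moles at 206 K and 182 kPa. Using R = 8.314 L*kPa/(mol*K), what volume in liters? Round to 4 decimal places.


PV = nRT, solve for V = nRT / P.
nRT = 3.563 * 8.314 * 206 = 6102.2931
V = 6102.2931 / 182
V = 33.52908297 L, rounded to 4 dp:

33.5291 L


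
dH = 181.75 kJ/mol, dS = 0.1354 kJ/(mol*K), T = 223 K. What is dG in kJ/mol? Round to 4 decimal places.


Gibbs: dG = dH - T*dS (consistent units, dS already in kJ/(mol*K)).
T*dS = 223 * 0.1354 = 30.1942
dG = 181.75 - (30.1942)
dG = 151.5558 kJ/mol, rounded to 4 dp:

151.5558 kJ/mol


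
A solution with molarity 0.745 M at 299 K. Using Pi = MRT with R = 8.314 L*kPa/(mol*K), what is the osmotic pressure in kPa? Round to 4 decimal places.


Osmotic pressure (van't Hoff): Pi = M*R*T.
RT = 8.314 * 299 = 2485.886
Pi = 0.745 * 2485.886
Pi = 1851.98507 kPa, rounded to 4 dp:

1851.9851 kPa


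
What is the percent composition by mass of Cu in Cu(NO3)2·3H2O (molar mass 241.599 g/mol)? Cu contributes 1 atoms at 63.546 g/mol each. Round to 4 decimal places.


pct = 100 * (n_elem * M_elem) / M_total
mass_contribution = 1 * 63.546 = 63.546 g/mol
pct = 100 * 63.546 / 241.599
pct = 26.30226118 %, rounded to 4 dp:

26.3023 %


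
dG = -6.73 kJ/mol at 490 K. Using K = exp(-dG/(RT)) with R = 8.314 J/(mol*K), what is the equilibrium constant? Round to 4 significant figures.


dG is in kJ/mol; multiply by 1000 to match R in J/(mol*K).
RT = 8.314 * 490 = 4073.86 J/mol
exponent = -dG*1000 / (RT) = -(-6.73*1000) / 4073.86 = 1.6519959
K = exp(1.6519959)
K = 5.2173828, rounded to 4 significant figures:

5.217


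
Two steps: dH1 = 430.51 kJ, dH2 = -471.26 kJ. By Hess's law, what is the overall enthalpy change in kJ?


Hess's law: enthalpy is a state function, so add the step enthalpies.
dH_total = dH1 + dH2 = 430.51 + (-471.26)
dH_total = -40.75 kJ:

-40.75 kJ


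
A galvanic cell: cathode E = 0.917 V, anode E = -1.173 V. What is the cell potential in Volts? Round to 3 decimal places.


Standard cell potential: E_cell = E_cathode - E_anode.
E_cell = 0.917 - (-1.173)
E_cell = 2.09 V, rounded to 3 dp:

2.090 V


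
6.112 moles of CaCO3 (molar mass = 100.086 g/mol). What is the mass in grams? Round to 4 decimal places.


mass = n * M
mass = 6.112 * 100.086
mass = 611.725632 g, rounded to 4 dp:

611.7256 g


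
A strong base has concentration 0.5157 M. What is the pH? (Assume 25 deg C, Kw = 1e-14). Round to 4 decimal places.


A strong base dissociates completely, so [OH-] equals the given concentration.
pOH = -log10([OH-]) = -log10(0.5157) = 0.287603
pH = 14 - pOH = 14 - 0.287603
pH = 13.712397, rounded to 4 dp:

13.7124


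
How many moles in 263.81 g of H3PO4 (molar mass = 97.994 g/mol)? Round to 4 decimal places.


n = mass / M
n = 263.81 / 97.994
n = 2.6921036 mol, rounded to 4 dp:

2.6921 mol


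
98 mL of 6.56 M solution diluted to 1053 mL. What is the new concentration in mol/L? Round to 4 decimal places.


Dilution: M1*V1 = M2*V2, solve for M2.
M2 = M1*V1 / V2
M2 = 6.56 * 98 / 1053
M2 = 642.88 / 1053
M2 = 0.61052232 mol/L, rounded to 4 dp:

0.6105 mol/L


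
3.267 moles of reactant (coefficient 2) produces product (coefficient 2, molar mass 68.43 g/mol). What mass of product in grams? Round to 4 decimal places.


Use the coefficient ratio to convert reactant moles to product moles, then multiply by the product's molar mass.
moles_P = moles_R * (coeff_P / coeff_R) = 3.267 * (2/2) = 3.267
mass_P = moles_P * M_P = 3.267 * 68.43
mass_P = 223.56081 g, rounded to 4 dp:

223.5608 g


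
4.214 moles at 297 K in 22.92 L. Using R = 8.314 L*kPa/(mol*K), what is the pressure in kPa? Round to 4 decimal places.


PV = nRT, solve for P = nRT / V.
nRT = 4.214 * 8.314 * 297 = 10405.4532
P = 10405.4532 / 22.92
P = 453.99010471 kPa, rounded to 4 dp:

453.9901 kPa


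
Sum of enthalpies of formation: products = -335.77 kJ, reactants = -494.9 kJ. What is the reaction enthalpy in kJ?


dH_rxn = sum(dH_f products) - sum(dH_f reactants)
dH_rxn = -335.77 - (-494.9)
dH_rxn = 159.13 kJ:

159.13 kJ


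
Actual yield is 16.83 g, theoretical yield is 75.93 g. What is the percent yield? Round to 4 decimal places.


% yield = 100 * actual / theoretical
% yield = 100 * 16.83 / 75.93
% yield = 22.16515211 %, rounded to 4 dp:

22.1652 %


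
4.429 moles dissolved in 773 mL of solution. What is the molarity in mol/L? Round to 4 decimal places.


Convert volume to liters: V_L = V_mL / 1000.
V_L = 773 / 1000 = 0.773 L
M = n / V_L = 4.429 / 0.773
M = 5.72962484 mol/L, rounded to 4 dp:

5.7296 mol/L


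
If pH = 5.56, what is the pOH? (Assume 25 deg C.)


At 25 deg C, pH + pOH = 14.
pOH = 14 - pH = 14 - 5.56
pOH = 8.44:

8.44


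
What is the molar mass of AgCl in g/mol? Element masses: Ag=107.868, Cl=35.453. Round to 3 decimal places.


M = sum(count * atomic_mass) over atoms.
M = 1*107.868 + 1*35.453
M = 107.868 + 35.453
M = 143.321 g/mol, rounded to 3 dp:

143.321 g/mol


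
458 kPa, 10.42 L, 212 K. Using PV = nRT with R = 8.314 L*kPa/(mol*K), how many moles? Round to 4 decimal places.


PV = nRT, solve for n = PV / (RT).
PV = 458 * 10.42 = 4772.36
RT = 8.314 * 212 = 1762.568
n = 4772.36 / 1762.568
n = 2.70761752 mol, rounded to 4 dp:

2.7076 mol


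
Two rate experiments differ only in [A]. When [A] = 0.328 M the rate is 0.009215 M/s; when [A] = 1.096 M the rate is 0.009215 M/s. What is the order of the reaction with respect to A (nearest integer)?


Rate is proportional to [A]^n, so rate2/rate1 = ([A]2/[A]1)^n. Take logs to solve for n.
rate2/rate1 = 0.009215 / 0.009215 = 1.0
[A]2/[A]1 = 1.096 / 0.328 = 3.3415
n = ln(1.0) / ln(3.3415) = 0.0
Nearest integer order:

0


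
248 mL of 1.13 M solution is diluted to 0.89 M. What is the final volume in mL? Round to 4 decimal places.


Dilution: M1*V1 = M2*V2, solve for V2.
V2 = M1*V1 / M2
V2 = 1.13 * 248 / 0.89
V2 = 280.24 / 0.89
V2 = 314.87640449 mL, rounded to 4 dp:

314.8764 mL


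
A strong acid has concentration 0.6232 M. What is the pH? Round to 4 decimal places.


A strong acid dissociates completely, so [H+] equals the given concentration.
pH = -log10([H+]) = -log10(0.6232)
pH = 0.20537256, rounded to 4 dp:

0.2054


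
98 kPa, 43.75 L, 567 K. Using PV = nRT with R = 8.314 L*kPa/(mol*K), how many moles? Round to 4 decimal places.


PV = nRT, solve for n = PV / (RT).
PV = 98 * 43.75 = 4287.5
RT = 8.314 * 567 = 4714.038
n = 4287.5 / 4714.038
n = 0.90951749 mol, rounded to 4 dp:

0.9095 mol


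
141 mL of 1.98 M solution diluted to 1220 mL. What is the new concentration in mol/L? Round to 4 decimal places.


Dilution: M1*V1 = M2*V2, solve for M2.
M2 = M1*V1 / V2
M2 = 1.98 * 141 / 1220
M2 = 279.18 / 1220
M2 = 0.22883607 mol/L, rounded to 4 dp:

0.2288 mol/L


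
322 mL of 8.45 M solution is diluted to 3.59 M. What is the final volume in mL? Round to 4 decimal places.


Dilution: M1*V1 = M2*V2, solve for V2.
V2 = M1*V1 / M2
V2 = 8.45 * 322 / 3.59
V2 = 2720.9 / 3.59
V2 = 757.91086351 mL, rounded to 4 dp:

757.9109 mL


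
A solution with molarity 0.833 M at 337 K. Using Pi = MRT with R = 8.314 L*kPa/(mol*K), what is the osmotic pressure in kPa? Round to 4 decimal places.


Osmotic pressure (van't Hoff): Pi = M*R*T.
RT = 8.314 * 337 = 2801.818
Pi = 0.833 * 2801.818
Pi = 2333.914394 kPa, rounded to 4 dp:

2333.9144 kPa


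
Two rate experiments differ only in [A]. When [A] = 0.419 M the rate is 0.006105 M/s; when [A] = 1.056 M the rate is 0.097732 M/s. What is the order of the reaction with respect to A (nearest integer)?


Rate is proportional to [A]^n, so rate2/rate1 = ([A]2/[A]1)^n. Take logs to solve for n.
rate2/rate1 = 0.097732 / 0.006105 = 16.0085
[A]2/[A]1 = 1.056 / 0.419 = 2.5203
n = ln(16.0085) / ln(2.5203) = 3.0
Nearest integer order:

3


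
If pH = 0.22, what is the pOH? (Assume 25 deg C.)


At 25 deg C, pH + pOH = 14.
pOH = 14 - pH = 14 - 0.22
pOH = 13.78:

13.78


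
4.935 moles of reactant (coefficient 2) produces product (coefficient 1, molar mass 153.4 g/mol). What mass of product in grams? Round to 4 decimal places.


Use the coefficient ratio to convert reactant moles to product moles, then multiply by the product's molar mass.
moles_P = moles_R * (coeff_P / coeff_R) = 4.935 * (1/2) = 2.4675
mass_P = moles_P * M_P = 2.4675 * 153.4
mass_P = 378.5145 g, rounded to 4 dp:

378.5145 g


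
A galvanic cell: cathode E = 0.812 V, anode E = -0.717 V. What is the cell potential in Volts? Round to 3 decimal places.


Standard cell potential: E_cell = E_cathode - E_anode.
E_cell = 0.812 - (-0.717)
E_cell = 1.529 V, rounded to 3 dp:

1.529 V


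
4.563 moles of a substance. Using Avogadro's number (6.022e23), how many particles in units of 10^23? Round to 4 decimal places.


N = n * NA, then divide by 1e23 for the requested units.
N / 1e23 = n * 6.022
N / 1e23 = 4.563 * 6.022
N / 1e23 = 27.478386, rounded to 4 dp:

27.4784


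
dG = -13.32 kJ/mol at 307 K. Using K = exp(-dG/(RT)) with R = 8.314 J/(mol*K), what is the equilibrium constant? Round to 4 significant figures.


dG is in kJ/mol; multiply by 1000 to match R in J/(mol*K).
RT = 8.314 * 307 = 2552.398 J/mol
exponent = -dG*1000 / (RT) = -(-13.32*1000) / 2552.398 = 5.21862186
K = exp(5.21862186)
K = 184.67949, rounded to 4 significant figures:

184.7


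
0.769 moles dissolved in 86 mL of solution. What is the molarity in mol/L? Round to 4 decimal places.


Convert volume to liters: V_L = V_mL / 1000.
V_L = 86 / 1000 = 0.086 L
M = n / V_L = 0.769 / 0.086
M = 8.94186047 mol/L, rounded to 4 dp:

8.9419 mol/L


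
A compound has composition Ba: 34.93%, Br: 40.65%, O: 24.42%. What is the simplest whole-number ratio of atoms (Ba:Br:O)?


Assume 100 g of compound, divide each mass% by atomic mass to get moles, then normalize by the smallest to get a raw atom ratio.
Moles per 100 g: Ba: 34.93/137.327 = 0.2544, Br: 40.65/79.904 = 0.5087, O: 24.42/15.999 = 1.5263
Raw ratio (divide by min = 0.2544): Ba: 1.0, Br: 2.0, O: 6.001
Multiply by 1 to clear fractions: Ba: 1.0 ~= 1, Br: 2.0 ~= 2, O: 6.001 ~= 6
Reduce by GCD to get the simplest whole-number ratio:

1:2:6


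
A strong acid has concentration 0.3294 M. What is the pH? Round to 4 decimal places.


A strong acid dissociates completely, so [H+] equals the given concentration.
pH = -log10([H+]) = -log10(0.3294)
pH = 0.48227641, rounded to 4 dp:

0.4823


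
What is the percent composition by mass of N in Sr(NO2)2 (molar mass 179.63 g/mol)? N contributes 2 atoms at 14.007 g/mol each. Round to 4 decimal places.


pct = 100 * (n_elem * M_elem) / M_total
mass_contribution = 2 * 14.007 = 28.014 g/mol
pct = 100 * 28.014 / 179.63
pct = 15.59539052 %, rounded to 4 dp:

15.5954 %


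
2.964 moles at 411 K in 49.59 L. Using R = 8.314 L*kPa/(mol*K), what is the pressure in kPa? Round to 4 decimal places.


PV = nRT, solve for P = nRT / V.
nRT = 2.964 * 8.314 * 411 = 10128.1481
P = 10128.1481 / 49.59
P = 204.23771123 kPa, rounded to 4 dp:

204.2377 kPa


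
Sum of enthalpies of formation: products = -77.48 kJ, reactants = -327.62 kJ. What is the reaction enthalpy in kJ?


dH_rxn = sum(dH_f products) - sum(dH_f reactants)
dH_rxn = -77.48 - (-327.62)
dH_rxn = 250.14 kJ:

250.14 kJ


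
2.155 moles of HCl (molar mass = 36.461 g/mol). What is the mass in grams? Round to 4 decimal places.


mass = n * M
mass = 2.155 * 36.461
mass = 78.573455 g, rounded to 4 dp:

78.5735 g


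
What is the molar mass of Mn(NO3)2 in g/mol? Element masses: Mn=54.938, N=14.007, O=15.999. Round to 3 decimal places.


M = sum(count * atomic_mass) over atoms.
M = 1*54.938 + 2*14.007 + 6*15.999
M = 54.938 + 28.014 + 95.994
M = 178.946 g/mol, rounded to 3 dp:

178.946 g/mol


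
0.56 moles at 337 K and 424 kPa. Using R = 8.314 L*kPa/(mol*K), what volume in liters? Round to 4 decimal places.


PV = nRT, solve for V = nRT / P.
nRT = 0.56 * 8.314 * 337 = 1569.0181
V = 1569.0181 / 424
V = 3.70051439 L, rounded to 4 dp:

3.7005 L


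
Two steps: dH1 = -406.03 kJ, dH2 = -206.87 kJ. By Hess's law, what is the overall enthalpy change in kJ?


Hess's law: enthalpy is a state function, so add the step enthalpies.
dH_total = dH1 + dH2 = -406.03 + (-206.87)
dH_total = -612.9 kJ:

-612.90 kJ


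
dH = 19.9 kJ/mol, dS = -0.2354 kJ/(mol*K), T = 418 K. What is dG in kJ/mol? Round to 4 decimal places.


Gibbs: dG = dH - T*dS (consistent units, dS already in kJ/(mol*K)).
T*dS = 418 * -0.2354 = -98.3972
dG = 19.9 - (-98.3972)
dG = 118.2972 kJ/mol, rounded to 4 dp:

118.2972 kJ/mol


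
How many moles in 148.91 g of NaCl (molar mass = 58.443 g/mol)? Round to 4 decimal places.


n = mass / M
n = 148.91 / 58.443
n = 2.54795271 mol, rounded to 4 dp:

2.5480 mol


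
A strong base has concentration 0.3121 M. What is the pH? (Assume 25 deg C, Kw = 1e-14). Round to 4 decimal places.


A strong base dissociates completely, so [OH-] equals the given concentration.
pOH = -log10([OH-]) = -log10(0.3121) = 0.505706
pH = 14 - pOH = 14 - 0.505706
pH = 13.494294, rounded to 4 dp:

13.4943


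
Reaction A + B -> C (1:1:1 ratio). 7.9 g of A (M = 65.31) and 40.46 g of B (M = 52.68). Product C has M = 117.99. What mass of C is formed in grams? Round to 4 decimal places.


Find moles of each reactant; the smaller value is the limiting reagent in a 1:1:1 reaction, so moles_C equals moles of the limiter.
n_A = mass_A / M_A = 7.9 / 65.31 = 0.120962 mol
n_B = mass_B / M_B = 40.46 / 52.68 = 0.768033 mol
Limiting reagent: A (smaller), n_limiting = 0.120962 mol
mass_C = n_limiting * M_C = 0.120962 * 117.99
mass_C = 14.27230638 g, rounded to 4 dp:

14.2723 g


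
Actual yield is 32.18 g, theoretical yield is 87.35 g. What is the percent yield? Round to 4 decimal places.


% yield = 100 * actual / theoretical
% yield = 100 * 32.18 / 87.35
% yield = 36.84029765 %, rounded to 4 dp:

36.8403 %


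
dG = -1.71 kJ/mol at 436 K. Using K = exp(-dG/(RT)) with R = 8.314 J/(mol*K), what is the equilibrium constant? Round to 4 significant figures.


dG is in kJ/mol; multiply by 1000 to match R in J/(mol*K).
RT = 8.314 * 436 = 3624.904 J/mol
exponent = -dG*1000 / (RT) = -(-1.71*1000) / 3624.904 = 0.47173663
K = exp(0.47173663)
K = 1.6027752, rounded to 4 significant figures:

1.603


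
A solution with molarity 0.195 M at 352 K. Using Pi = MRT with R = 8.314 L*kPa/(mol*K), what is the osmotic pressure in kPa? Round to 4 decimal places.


Osmotic pressure (van't Hoff): Pi = M*R*T.
RT = 8.314 * 352 = 2926.528
Pi = 0.195 * 2926.528
Pi = 570.67296 kPa, rounded to 4 dp:

570.6730 kPa


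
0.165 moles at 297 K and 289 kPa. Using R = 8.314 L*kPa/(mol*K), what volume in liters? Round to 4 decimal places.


PV = nRT, solve for V = nRT / P.
nRT = 0.165 * 8.314 * 297 = 407.4276
V = 407.4276 / 289
V = 1.40978408 L, rounded to 4 dp:

1.4098 L


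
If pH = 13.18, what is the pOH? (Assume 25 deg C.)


At 25 deg C, pH + pOH = 14.
pOH = 14 - pH = 14 - 13.18
pOH = 0.82:

0.82


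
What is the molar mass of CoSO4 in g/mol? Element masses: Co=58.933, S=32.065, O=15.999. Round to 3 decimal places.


M = sum(count * atomic_mass) over atoms.
M = 1*58.933 + 1*32.065 + 4*15.999
M = 58.933 + 32.065 + 63.996
M = 154.994 g/mol, rounded to 3 dp:

154.994 g/mol


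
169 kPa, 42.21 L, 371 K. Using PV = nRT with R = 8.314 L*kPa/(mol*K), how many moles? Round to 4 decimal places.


PV = nRT, solve for n = PV / (RT).
PV = 169 * 42.21 = 7133.49
RT = 8.314 * 371 = 3084.494
n = 7133.49 / 3084.494
n = 2.31269375 mol, rounded to 4 dp:

2.3127 mol


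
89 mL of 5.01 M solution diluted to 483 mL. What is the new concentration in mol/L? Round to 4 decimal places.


Dilution: M1*V1 = M2*V2, solve for M2.
M2 = M1*V1 / V2
M2 = 5.01 * 89 / 483
M2 = 445.89 / 483
M2 = 0.9231677 mol/L, rounded to 4 dp:

0.9232 mol/L


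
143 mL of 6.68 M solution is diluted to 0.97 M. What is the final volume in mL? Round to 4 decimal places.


Dilution: M1*V1 = M2*V2, solve for V2.
V2 = M1*V1 / M2
V2 = 6.68 * 143 / 0.97
V2 = 955.24 / 0.97
V2 = 984.78350515 mL, rounded to 4 dp:

984.7835 mL


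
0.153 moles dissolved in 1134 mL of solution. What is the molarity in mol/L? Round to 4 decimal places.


Convert volume to liters: V_L = V_mL / 1000.
V_L = 1134 / 1000 = 1.134 L
M = n / V_L = 0.153 / 1.134
M = 0.13492063 mol/L, rounded to 4 dp:

0.1349 mol/L


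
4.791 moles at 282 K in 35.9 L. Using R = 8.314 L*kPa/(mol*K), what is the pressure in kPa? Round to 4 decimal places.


PV = nRT, solve for P = nRT / V.
nRT = 4.791 * 8.314 * 282 = 11232.7295
P = 11232.7295 / 35.9
P = 312.88940111 kPa, rounded to 4 dp:

312.8894 kPa


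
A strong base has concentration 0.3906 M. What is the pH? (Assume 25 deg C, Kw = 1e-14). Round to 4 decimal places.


A strong base dissociates completely, so [OH-] equals the given concentration.
pOH = -log10([OH-]) = -log10(0.3906) = 0.408268
pH = 14 - pOH = 14 - 0.408268
pH = 13.591732, rounded to 4 dp:

13.5917


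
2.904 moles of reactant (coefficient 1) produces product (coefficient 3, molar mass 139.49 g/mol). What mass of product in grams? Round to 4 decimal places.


Use the coefficient ratio to convert reactant moles to product moles, then multiply by the product's molar mass.
moles_P = moles_R * (coeff_P / coeff_R) = 2.904 * (3/1) = 8.712
mass_P = moles_P * M_P = 8.712 * 139.49
mass_P = 1215.23688 g, rounded to 4 dp:

1215.2369 g


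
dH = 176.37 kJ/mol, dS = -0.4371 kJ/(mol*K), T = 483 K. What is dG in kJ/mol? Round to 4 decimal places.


Gibbs: dG = dH - T*dS (consistent units, dS already in kJ/(mol*K)).
T*dS = 483 * -0.4371 = -211.1193
dG = 176.37 - (-211.1193)
dG = 387.4893 kJ/mol, rounded to 4 dp:

387.4893 kJ/mol


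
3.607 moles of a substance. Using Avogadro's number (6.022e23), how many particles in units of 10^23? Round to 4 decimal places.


N = n * NA, then divide by 1e23 for the requested units.
N / 1e23 = n * 6.022
N / 1e23 = 3.607 * 6.022
N / 1e23 = 21.721354, rounded to 4 dp:

21.7214


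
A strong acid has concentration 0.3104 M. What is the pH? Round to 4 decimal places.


A strong acid dissociates completely, so [H+] equals the given concentration.
pH = -log10([H+]) = -log10(0.3104)
pH = 0.50807829, rounded to 4 dp:

0.5081
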